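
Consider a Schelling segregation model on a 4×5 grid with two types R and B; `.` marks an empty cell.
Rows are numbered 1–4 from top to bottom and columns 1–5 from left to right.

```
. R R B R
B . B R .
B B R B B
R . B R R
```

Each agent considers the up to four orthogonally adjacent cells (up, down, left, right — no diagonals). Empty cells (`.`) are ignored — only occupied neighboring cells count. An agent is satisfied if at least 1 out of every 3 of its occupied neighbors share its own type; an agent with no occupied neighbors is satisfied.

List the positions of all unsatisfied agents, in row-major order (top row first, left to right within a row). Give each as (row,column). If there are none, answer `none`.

Row 1: (1,2)R 1/1 ok · (1,3)R 1/3 ok · (1,4)B 0/3 unhappy · (1,5)R 0/1 unhappy
Row 2: (2,1)B 1/1 ok · (2,3)B 0/3 unhappy · (2,4)R 0/3 unhappy
Row 3: (3,1)B 2/3 ok · (3,2)B 1/2 ok · (3,3)R 0/4 unhappy · (3,4)B 1/4 unhappy · (3,5)B 1/2 ok
Row 4: (4,1)R 0/1 unhappy · (4,3)B 0/2 unhappy · (4,4)R 1/3 ok · (4,5)R 1/2 ok

(1,4), (1,5), (2,3), (2,4), (3,3), (3,4), (4,1), (4,3)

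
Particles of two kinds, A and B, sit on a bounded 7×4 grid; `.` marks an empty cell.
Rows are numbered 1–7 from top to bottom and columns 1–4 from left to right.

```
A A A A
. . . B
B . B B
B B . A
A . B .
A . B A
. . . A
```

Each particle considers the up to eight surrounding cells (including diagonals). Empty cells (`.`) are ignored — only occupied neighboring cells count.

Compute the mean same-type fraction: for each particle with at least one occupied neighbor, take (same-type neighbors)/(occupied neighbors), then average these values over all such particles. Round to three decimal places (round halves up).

0.621

(1,1)A 1/1
(1,2)A 2/2
(1,3)A 2/3
(1,4)A 1/2
(2,4)B 2/4
(3,1)B 2/2
(3,3)B 3/4
(3,4)B 2/3
(4,1)B 2/3
(4,2)B 4/5
(4,4)A 0/3
(5,1)A 1/3
(5,3)B 2/4
(6,1)A 1/1
(6,3)B 1/3
(6,4)A 1/3
(7,4)A 1/2
Sum over 17 particles: 1/1 + 2/2 + 2/3 + 1/2 + 2/4 + 2/2 + 3/4 + 2/3 + 2/3 + 4/5 + 0/3 + 1/3 + 2/4 + 1/1 + 1/3 + 1/3 + 1/2 = 211/20; mean = 211/20 ÷ 17 = 211/340 = 0.620588… → 0.621.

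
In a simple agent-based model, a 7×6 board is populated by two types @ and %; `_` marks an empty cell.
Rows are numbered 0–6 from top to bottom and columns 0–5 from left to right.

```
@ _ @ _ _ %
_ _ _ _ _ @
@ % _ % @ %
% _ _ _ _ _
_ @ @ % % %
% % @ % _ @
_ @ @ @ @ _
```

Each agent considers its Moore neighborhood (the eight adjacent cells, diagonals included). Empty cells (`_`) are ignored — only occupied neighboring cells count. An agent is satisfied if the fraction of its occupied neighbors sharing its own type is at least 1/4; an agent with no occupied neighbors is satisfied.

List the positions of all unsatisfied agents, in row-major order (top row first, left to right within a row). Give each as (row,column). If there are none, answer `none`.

Row 0: (0,0)@ 0/0 satisfied · (0,2)@ 0/0 satisfied · (0,5)% 0/1 not
Row 1: (1,5)@ 1/3 satisfied
Row 2: (2,0)@ 0/2 not · (2,1)% 1/2 satisfied · (2,3)% 0/1 not · (2,4)@ 1/3 satisfied · (2,5)% 0/2 not
Row 3: (3,0)% 1/3 satisfied
Row 4: (4,1)@ 2/5 satisfied · (4,2)@ 2/5 satisfied · (4,3)% 2/4 satisfied · (4,4)% 3/4 satisfied · (4,5)% 1/2 satisfied
Row 5: (5,0)% 1/3 satisfied · (5,1)% 1/6 not · (5,2)@ 5/8 satisfied · (5,3)% 2/7 satisfied · (5,5)@ 1/3 satisfied
Row 6: (6,1)@ 2/4 satisfied · (6,2)@ 3/5 satisfied · (6,3)@ 3/4 satisfied · (6,4)@ 2/3 satisfied

(0,5), (2,0), (2,3), (2,5), (5,1)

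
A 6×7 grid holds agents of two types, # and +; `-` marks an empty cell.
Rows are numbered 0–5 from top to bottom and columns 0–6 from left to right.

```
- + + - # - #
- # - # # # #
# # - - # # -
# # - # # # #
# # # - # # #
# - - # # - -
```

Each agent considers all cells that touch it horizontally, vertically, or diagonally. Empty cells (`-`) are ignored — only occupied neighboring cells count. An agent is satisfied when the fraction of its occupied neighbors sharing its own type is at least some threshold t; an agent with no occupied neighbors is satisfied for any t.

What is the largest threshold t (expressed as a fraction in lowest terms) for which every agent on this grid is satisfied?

(0,1)+ 1/2
(0,2)+ 1/3
(0,4)# 3/3
(0,6)# 2/2
(1,1)# 2/4
(1,3)# 3/4
(1,4)# 5/5
(1,5)# 6/6
(1,6)# 3/3
(2,0)# 4/4
(2,1)# 4/4
(2,4)# 7/7
(2,5)# 7/7
(3,0)# 5/5
(3,1)# 6/6
(3,3)# 4/4
(3,4)# 6/6
(3,5)# 7/7
(3,6)# 4/4
(4,0)# 4/4
(4,1)# 5/5
(4,2)# 4/4
(4,4)# 6/6
(4,5)# 6/6
(4,6)# 3/3
(5,0)# 2/2
(5,3)# 3/3
(5,4)# 3/3
The smallest same-type fraction is 1/3 at (0,2), which reduces to 1/3. Any threshold above that leaves this agent unsatisfied.

1/3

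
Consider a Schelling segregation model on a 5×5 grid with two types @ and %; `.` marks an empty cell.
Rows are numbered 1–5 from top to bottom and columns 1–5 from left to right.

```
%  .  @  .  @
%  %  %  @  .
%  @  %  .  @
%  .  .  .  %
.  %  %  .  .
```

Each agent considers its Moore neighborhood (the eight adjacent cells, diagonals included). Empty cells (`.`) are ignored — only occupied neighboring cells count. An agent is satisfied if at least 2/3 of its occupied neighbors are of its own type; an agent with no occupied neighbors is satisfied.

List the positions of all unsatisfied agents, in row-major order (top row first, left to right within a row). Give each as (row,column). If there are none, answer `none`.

(1,1)% 2/2 ✓
(1,3)@ 1/3 ✗
(1,5)@ 1/1 ✓
(2,1)% 3/4 ✓
(2,2)% 5/7 ✓
(2,3)% 2/5 ✗
(2,4)@ 3/5 ✗
(3,1)% 3/4 ✓
(3,2)@ 0/6 ✗
(3,3)% 2/4 ✗
(3,5)@ 1/2 ✗
(4,1)% 2/3 ✓
(4,5)% 0/1 ✗
(5,2)% 2/2 ✓
(5,3)% 1/1 ✓

(1,3), (2,3), (2,4), (3,2), (3,3), (3,5), (4,5)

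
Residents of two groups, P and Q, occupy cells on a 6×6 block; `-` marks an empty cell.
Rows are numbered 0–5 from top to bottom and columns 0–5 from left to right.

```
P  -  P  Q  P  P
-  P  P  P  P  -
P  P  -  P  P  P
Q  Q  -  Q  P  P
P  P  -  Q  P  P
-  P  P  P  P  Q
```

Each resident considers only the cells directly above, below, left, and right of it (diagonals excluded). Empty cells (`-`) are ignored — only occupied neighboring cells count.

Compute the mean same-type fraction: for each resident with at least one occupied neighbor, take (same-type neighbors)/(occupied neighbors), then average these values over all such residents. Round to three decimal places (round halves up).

(0,0)P — no occupied neighbors
(0,2)P 1/2
(0,3)Q 0/3
(0,4)P 2/3
(0,5)P 1/1
(1,1)P 2/2
(1,2)P 3/3
(1,3)P 3/4
(1,4)P 3/3
(2,0)P 1/2
(2,1)P 2/3
(2,3)P 2/3
(2,4)P 4/4
(2,5)P 2/2
(3,0)Q 1/3
(3,1)Q 1/3
(3,3)Q 1/3
(3,4)P 3/4
(3,5)P 3/3
(4,0)P 1/2
(4,1)P 2/3
(4,3)Q 1/3
(4,4)P 3/4
(4,5)P 2/3
(5,1)P 2/2
(5,2)P 2/2
(5,3)P 2/3
(5,4)P 2/3
(5,5)Q 0/2
Sum over 28 residents: 1/2 + 0/3 + 2/3 + 1/1 + 2/2 + 3/3 + 3/4 + 3/3 + 1/2 + 2/3 + 2/3 + 4/4 + 2/2 + 1/3 + 1/3 + 1/3 + 3/4 + 3/3 + 1/2 + 2/3 + 1/3 + 3/4 + 2/3 + 2/2 + 2/2 + 2/3 + 2/3 + 0/2 = 75/4; mean = 75/4 ÷ 28 = 75/112 = 0.669642… → 0.670.

0.670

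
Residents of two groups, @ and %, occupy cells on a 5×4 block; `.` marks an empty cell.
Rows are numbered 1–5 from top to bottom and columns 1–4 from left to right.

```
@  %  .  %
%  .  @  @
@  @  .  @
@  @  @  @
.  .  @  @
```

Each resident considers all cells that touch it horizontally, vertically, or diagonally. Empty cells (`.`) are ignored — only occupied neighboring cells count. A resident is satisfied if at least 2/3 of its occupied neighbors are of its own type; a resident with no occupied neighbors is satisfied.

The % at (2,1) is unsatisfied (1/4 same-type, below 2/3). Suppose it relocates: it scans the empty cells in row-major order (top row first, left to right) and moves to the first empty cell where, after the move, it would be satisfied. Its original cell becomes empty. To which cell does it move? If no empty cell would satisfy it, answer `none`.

Vacating (2,1). Empty cells in order:
  (1,3): 2/4 same-type → still unsatisfied.
  (2,2): 1/5 same-type → still unsatisfied.
  (3,3): 0/7 same-type → still unsatisfied.
  (5,1): 0/2 same-type → still unsatisfied.
  (5,2): 0/4 same-type → still unsatisfied.

none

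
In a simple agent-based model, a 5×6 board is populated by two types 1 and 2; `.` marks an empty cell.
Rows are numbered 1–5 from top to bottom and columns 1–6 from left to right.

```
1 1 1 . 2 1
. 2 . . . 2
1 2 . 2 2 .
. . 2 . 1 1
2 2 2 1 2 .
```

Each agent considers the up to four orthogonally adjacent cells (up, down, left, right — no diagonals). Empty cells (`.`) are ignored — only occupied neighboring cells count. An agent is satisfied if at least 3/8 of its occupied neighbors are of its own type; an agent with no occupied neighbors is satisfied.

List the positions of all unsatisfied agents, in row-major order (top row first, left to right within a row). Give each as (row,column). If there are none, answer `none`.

Row 1: (1,1)1 1/1 satisfied · (1,2)1 2/3 satisfied · (1,3)1 1/1 satisfied · (1,5)2 0/1 not · (1,6)1 0/2 not
Row 2: (2,2)2 1/2 satisfied · (2,6)2 0/1 not
Row 3: (3,1)1 0/1 not · (3,2)2 1/2 satisfied · (3,4)2 1/1 satisfied · (3,5)2 1/2 satisfied
Row 4: (4,3)2 1/1 satisfied · (4,5)1 1/3 not · (4,6)1 1/1 satisfied
Row 5: (5,1)2 1/1 satisfied · (5,2)2 2/2 satisfied · (5,3)2 2/3 satisfied · (5,4)1 0/2 not · (5,5)2 0/2 not

(1,5), (1,6), (2,6), (3,1), (4,5), (5,4), (5,5)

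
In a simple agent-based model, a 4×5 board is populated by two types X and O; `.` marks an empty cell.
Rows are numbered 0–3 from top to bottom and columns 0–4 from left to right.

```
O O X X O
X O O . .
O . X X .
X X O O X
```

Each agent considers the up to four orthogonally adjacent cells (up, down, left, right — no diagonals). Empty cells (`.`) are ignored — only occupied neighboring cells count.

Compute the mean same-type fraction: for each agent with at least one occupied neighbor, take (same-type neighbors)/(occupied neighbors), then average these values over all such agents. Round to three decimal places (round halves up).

0.344

Row 0: (0,0)O 1/2 · (0,1)O 2/3 · (0,2)X 1/3 · (0,3)X 1/2 · (0,4)O 0/1
Row 1: (1,0)X 0/3 · (1,1)O 2/3 · (1,2)O 1/3
Row 2: (2,0)O 0/2 · (2,2)X 1/3 · (2,3)X 1/2
Row 3: (3,0)X 1/2 · (3,1)X 1/2 · (3,2)O 1/3 · (3,3)O 1/3 · (3,4)X 0/1
Sum over 16 agents: 1/2 + 2/3 + 1/3 + 1/2 + 0/1 + 0/3 + 2/3 + 1/3 + 0/2 + 1/3 + 1/2 + 1/2 + 1/2 + 1/3 + 1/3 + 0/1 = 11/2; mean = 11/2 ÷ 16 = 11/32 = 0.34375 → 0.344.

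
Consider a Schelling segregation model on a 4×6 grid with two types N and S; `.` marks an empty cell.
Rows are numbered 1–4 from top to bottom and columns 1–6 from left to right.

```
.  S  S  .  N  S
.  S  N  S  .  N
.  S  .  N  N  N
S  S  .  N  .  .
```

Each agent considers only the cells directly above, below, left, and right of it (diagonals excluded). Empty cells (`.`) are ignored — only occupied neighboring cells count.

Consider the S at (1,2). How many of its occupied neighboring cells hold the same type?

2

Occupied neighbors of (1,2): (2,2)=S, (1,3)=S.
Same type (S): 2 of 2.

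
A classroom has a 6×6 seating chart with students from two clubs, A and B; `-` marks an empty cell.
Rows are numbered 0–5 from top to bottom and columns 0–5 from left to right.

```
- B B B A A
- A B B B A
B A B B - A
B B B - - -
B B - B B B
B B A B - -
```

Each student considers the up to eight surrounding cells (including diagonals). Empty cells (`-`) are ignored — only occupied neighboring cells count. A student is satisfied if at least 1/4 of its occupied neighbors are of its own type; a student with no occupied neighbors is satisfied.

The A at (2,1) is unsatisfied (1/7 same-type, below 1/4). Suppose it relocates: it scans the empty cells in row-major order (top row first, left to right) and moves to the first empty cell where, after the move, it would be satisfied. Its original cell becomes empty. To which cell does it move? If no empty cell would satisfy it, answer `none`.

Vacating (2,1). Empty cells in order:
  (0,0): 1/2 same-type → satisfied — stop here.

(0,0)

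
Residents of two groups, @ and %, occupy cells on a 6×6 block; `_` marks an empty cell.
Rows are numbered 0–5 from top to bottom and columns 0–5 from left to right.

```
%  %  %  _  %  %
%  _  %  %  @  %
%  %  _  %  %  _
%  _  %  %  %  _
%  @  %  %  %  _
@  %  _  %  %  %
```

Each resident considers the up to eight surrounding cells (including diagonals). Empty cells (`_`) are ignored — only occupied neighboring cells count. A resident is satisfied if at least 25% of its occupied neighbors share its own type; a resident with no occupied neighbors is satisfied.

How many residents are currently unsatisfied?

Row 0: (0,0)% 2/2 ✓ · (0,1)% 4/4 ✓ · (0,2)% 3/3 ✓ · (0,4)% 3/4 ✓ · (0,5)% 2/3 ✓
Row 1: (1,0)% 4/4 ✓ · (1,2)% 5/5 ✓ · (1,3)% 5/6 ✓ · (1,4)@ 0/6 ✗ · (1,5)% 3/4 ✓
Row 2: (2,0)% 3/3 ✓ · (2,1)% 5/5 ✓ · (2,3)% 6/7 ✓ · (2,4)% 5/6 ✓
Row 3: (3,0)% 3/4 ✓ · (3,2)% 5/6 ✓ · (3,3)% 7/7 ✓ · (3,4)% 5/5 ✓
Row 4: (4,0)% 2/4 ✓ · (4,1)@ 1/6 ✗ · (4,2)% 5/6 ✓ · (4,3)% 7/7 ✓ · (4,4)% 6/6 ✓
Row 5: (5,0)@ 1/3 ✓ · (5,1)% 2/4 ✓ · (5,3)% 4/4 ✓ · (5,4)% 4/4 ✓ · (5,5)% 2/2 ✓
Unsatisfied: (1,4), (4,1) — 2 in total.

2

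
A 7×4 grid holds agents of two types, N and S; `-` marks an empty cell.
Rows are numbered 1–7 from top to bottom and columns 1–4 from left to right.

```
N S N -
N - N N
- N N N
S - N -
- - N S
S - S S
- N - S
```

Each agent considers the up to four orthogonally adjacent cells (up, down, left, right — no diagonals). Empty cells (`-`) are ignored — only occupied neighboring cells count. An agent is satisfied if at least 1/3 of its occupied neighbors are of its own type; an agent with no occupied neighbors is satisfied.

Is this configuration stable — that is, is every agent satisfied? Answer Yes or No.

No

(1,1)N 1/2 ok
(1,2)S 0/2 unhappy
(1,3)N 1/2 ok
(2,1)N 1/1 ok
(2,3)N 3/3 ok
(2,4)N 2/2 ok
(3,2)N 1/1 ok
(3,3)N 4/4 ok
(3,4)N 2/2 ok
(4,1)S 0/0 ok
(4,3)N 2/2 ok
(5,3)N 1/3 ok
(5,4)S 1/2 ok
(6,1)S 0/0 ok
(6,3)S 1/2 ok
(6,4)S 3/3 ok
(7,2)N 0/0 ok
(7,4)S 1/1 ok
For instance (1,2) has only 0/2 same-type neighbors, below 1/3.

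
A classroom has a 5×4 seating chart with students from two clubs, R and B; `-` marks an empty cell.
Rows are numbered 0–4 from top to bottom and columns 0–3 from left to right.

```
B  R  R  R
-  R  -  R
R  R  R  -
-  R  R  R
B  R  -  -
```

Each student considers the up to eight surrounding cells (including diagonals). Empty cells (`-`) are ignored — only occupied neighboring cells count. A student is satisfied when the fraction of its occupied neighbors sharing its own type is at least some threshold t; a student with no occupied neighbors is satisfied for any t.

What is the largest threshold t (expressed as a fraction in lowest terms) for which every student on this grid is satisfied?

0/1

(0,0)B 0/2
(0,1)R 2/3
(0,2)R 4/4
(0,3)R 2/2
(1,1)R 5/6
(1,3)R 3/3
(2,0)R 3/3
(2,1)R 5/5
(2,2)R 6/6
(3,1)R 5/6
(3,2)R 5/5
(3,3)R 2/2
(4,0)B 0/2
(4,1)R 2/3
The smallest same-type fraction is 0/2 at (0,0), which reduces to 0/1. Any threshold above that leaves this student unsatisfied.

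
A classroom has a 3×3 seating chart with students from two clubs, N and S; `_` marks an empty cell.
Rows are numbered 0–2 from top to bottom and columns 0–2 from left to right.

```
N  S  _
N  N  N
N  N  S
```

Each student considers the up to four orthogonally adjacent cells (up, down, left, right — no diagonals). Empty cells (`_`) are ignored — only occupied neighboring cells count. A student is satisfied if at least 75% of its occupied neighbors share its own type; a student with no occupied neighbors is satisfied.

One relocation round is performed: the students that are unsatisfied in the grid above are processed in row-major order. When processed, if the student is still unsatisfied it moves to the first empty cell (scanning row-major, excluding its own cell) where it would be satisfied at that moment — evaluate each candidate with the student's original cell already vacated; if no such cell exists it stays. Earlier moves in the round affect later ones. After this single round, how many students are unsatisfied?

Initially unsatisfied (in order): (0,0), (0,1), (1,2), (2,1), (2,2).
  (0,0): no empty cell satisfies it; stays.
  (0,1): no empty cell satisfies it; stays.
  (1,2): no empty cell satisfies it; stays.
  (2,1): no empty cell satisfies it; stays.
  (2,2): no empty cell satisfies it; stays.
Resulting grid:
N S _
N N N
N N S
Unsatisfied now: (0,0), (0,1), (1,2), (2,1), (2,2).

5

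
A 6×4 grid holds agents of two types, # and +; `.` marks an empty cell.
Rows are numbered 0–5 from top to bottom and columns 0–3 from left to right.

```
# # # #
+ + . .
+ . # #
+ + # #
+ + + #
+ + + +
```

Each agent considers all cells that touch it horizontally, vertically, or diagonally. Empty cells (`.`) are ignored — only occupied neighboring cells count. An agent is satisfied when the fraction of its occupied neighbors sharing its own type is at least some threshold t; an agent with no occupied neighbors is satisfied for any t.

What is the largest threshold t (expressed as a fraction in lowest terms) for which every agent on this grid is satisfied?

1/3

(0,0)# 1/3
(0,1)# 2/4
(0,2)# 2/3
(0,3)# 1/1
(1,0)+ 2/4
(1,1)+ 2/6
(2,0)+ 4/4
(2,2)# 3/5
(2,3)# 3/3
(3,0)+ 4/4
(3,1)+ 5/7
(3,2)# 4/7
(3,3)# 4/5
(4,0)+ 5/5
(4,1)+ 7/8
(4,2)+ 5/8
(4,3)# 2/5
(5,0)+ 3/3
(5,1)+ 5/5
(5,2)+ 4/5
(5,3)+ 2/3
The smallest same-type fraction is 1/3 at (0,0), which reduces to 1/3. Any threshold above that leaves this agent unsatisfied.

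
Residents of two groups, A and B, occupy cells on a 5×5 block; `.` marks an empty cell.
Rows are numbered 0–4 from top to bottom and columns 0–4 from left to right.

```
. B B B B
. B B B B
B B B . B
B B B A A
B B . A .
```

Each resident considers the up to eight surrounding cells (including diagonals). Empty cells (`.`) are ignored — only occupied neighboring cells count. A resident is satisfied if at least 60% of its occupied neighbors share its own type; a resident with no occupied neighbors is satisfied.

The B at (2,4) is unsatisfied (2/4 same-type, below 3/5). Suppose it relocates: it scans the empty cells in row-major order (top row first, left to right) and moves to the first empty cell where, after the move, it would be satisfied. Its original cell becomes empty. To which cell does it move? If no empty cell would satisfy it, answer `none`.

Vacating (2,4). Empty cells in order:
  (0,0): 2/2 same-type → satisfied — stop here.

(0,0)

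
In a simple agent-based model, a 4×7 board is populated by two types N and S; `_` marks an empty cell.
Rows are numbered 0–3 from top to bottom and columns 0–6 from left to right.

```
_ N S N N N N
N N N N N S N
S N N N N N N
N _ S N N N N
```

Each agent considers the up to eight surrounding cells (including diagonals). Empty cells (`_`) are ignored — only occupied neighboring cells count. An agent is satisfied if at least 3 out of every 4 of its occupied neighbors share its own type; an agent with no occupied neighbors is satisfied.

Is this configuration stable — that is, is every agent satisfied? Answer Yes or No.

No

(0,1)N 3/4 satisfied
(0,2)S 0/5 not
(0,3)N 4/5 satisfied
(0,4)N 4/5 satisfied
(0,5)N 4/5 satisfied
(0,6)N 2/3 not
(1,0)N 3/4 satisfied
(1,1)N 5/7 not
(1,2)N 7/8 satisfied
(1,3)N 7/8 satisfied
(1,4)N 7/8 satisfied
(1,5)S 0/8 not
(1,6)N 4/5 satisfied
(2,0)S 0/4 not
(2,1)N 5/7 not
(2,2)N 6/7 satisfied
(2,3)N 7/8 satisfied
(2,4)N 7/8 satisfied
(2,5)N 7/8 satisfied
(2,6)N 4/5 satisfied
(3,0)N 1/2 not
(3,2)S 0/4 not
(3,3)N 4/5 satisfied
(3,4)N 5/5 satisfied
(3,5)N 5/5 satisfied
(3,6)N 3/3 satisfied
For instance (0,2) has only 0/5 same-type neighbors, below 3/4.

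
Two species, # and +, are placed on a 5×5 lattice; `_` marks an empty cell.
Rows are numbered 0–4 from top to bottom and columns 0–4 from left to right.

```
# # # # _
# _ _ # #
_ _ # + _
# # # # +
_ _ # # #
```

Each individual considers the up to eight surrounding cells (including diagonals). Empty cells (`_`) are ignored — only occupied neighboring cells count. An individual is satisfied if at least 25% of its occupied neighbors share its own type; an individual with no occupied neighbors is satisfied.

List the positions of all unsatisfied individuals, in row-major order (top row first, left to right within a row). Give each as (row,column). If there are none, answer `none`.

(0,0)# 2/2 satisfied
(0,1)# 3/3 satisfied
(0,2)# 3/3 satisfied
(0,3)# 3/3 satisfied
(1,0)# 2/2 satisfied
(1,3)# 4/5 satisfied
(1,4)# 2/3 satisfied
(2,2)# 4/5 satisfied
(2,3)+ 1/6 not
(3,0)# 1/1 satisfied
(3,1)# 4/4 satisfied
(3,2)# 5/6 satisfied
(3,3)# 5/7 satisfied
(3,4)+ 1/4 satisfied
(4,2)# 4/4 satisfied
(4,3)# 4/5 satisfied
(4,4)# 2/3 satisfied

(2,3)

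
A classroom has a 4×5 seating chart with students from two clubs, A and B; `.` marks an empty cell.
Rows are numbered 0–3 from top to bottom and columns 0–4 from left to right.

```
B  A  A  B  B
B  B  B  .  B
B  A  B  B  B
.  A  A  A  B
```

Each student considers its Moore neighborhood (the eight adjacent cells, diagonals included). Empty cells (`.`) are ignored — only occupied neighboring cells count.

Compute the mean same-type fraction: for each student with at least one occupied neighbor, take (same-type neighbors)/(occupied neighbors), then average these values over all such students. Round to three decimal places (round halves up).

0.573

Row 0: (0,0)B 2/3 · (0,1)A 1/5 · (0,2)A 1/4 · (0,3)B 3/4 · (0,4)B 2/2
Row 1: (1,0)B 3/5 · (1,1)B 5/8 · (1,2)B 4/7 · (1,4)B 4/4
Row 2: (2,0)B 2/4 · (2,1)A 2/7 · (2,2)B 3/7 · (2,3)B 5/7 · (2,4)B 3/4
Row 3: (3,1)A 2/4 · (3,2)A 3/5 · (3,3)A 1/5 · (3,4)B 2/3
Sum over 18 students: 2/3 + 1/5 + 1/4 + 3/4 + 2/2 + 3/5 + 5/8 + 4/7 + 4/4 + 2/4 + 2/7 + 3/7 + 5/7 + 3/4 + 2/4 + 3/5 + 1/5 + 2/3 = 1237/120; mean = 1237/120 ÷ 18 = 1237/2160 = 0.572685… → 0.573.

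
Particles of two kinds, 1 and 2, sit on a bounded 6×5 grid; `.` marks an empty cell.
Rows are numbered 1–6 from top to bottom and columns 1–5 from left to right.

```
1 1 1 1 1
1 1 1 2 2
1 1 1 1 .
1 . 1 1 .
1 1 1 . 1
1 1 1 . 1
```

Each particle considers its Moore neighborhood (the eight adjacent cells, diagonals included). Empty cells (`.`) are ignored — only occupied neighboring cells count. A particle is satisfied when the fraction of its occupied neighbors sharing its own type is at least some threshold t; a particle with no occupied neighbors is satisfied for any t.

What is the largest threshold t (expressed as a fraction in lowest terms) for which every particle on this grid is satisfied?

1/7

(1,1)1 3/3
(1,2)1 5/5
(1,3)1 4/5
(1,4)1 3/5
(1,5)1 1/3
(2,1)1 5/5
(2,2)1 8/8
(2,3)1 7/8
(2,4)2 1/7
(2,5)2 1/4
(3,1)1 4/4
(3,2)1 7/7
(3,3)1 6/7
(3,4)1 4/6
(4,1)1 4/4
(4,3)1 6/6
(4,4)1 5/5
(5,1)1 4/4
(5,2)1 7/7
(5,3)1 5/5
(5,5)1 2/2
(6,1)1 3/3
(6,2)1 5/5
(6,3)1 3/3
(6,5)1 1/1
The smallest same-type fraction is 1/7 at (2,4), which reduces to 1/7. Any threshold above that leaves this particle unsatisfied.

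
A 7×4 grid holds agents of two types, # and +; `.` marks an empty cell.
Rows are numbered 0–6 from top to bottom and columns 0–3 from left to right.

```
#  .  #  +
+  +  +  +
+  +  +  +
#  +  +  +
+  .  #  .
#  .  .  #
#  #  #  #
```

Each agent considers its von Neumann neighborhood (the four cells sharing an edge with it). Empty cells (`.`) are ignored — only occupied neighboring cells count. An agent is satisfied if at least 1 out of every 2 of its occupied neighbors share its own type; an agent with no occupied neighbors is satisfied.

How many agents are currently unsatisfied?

Row 0: (0,0)# 0/1 not · (0,2)# 0/2 not · (0,3)+ 1/2 satisfied
Row 1: (1,0)+ 2/3 satisfied · (1,1)+ 3/3 satisfied · (1,2)+ 3/4 satisfied · (1,3)+ 3/3 satisfied
Row 2: (2,0)+ 2/3 satisfied · (2,1)+ 4/4 satisfied · (2,2)+ 4/4 satisfied · (2,3)+ 3/3 satisfied
Row 3: (3,0)# 0/3 not · (3,1)+ 2/3 satisfied · (3,2)+ 3/4 satisfied · (3,3)+ 2/2 satisfied
Row 4: (4,0)+ 0/2 not · (4,2)# 0/1 not
Row 5: (5,0)# 1/2 satisfied · (5,3)# 1/1 satisfied
Row 6: (6,0)# 2/2 satisfied · (6,1)# 2/2 satisfied · (6,2)# 2/2 satisfied · (6,3)# 2/2 satisfied
Unsatisfied: (0,0), (0,2), (3,0), (4,0), (4,2) — 5 in total.

5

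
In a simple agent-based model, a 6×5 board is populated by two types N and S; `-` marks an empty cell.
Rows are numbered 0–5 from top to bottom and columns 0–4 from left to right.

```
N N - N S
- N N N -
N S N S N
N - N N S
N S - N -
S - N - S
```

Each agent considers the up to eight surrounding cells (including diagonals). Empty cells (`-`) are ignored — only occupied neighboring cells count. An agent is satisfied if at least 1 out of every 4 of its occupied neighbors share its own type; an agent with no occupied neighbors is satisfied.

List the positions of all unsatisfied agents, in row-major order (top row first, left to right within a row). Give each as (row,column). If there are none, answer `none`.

Row 0: (0,0)N 2/2 ok · (0,1)N 3/3 ok · (0,3)N 2/3 ok · (0,4)S 0/2 unhappy
Row 1: (1,1)N 5/6 ok · (1,2)N 5/7 ok · (1,3)N 4/6 ok
Row 2: (2,0)N 2/3 ok · (2,1)S 0/6 unhappy · (2,2)N 5/7 ok · (2,3)S 1/7 unhappy · (2,4)N 2/4 ok
Row 3: (3,0)N 2/4 ok · (3,2)N 3/6 ok · (3,3)N 4/6 ok · (3,4)S 1/4 ok
Row 4: (4,0)N 1/3 ok · (4,1)S 1/5 unhappy · (4,3)N 3/5 ok
Row 5: (5,0)S 1/2 ok · (5,2)N 1/2 ok · (5,4)S 0/1 unhappy

(0,4), (2,1), (2,3), (4,1), (5,4)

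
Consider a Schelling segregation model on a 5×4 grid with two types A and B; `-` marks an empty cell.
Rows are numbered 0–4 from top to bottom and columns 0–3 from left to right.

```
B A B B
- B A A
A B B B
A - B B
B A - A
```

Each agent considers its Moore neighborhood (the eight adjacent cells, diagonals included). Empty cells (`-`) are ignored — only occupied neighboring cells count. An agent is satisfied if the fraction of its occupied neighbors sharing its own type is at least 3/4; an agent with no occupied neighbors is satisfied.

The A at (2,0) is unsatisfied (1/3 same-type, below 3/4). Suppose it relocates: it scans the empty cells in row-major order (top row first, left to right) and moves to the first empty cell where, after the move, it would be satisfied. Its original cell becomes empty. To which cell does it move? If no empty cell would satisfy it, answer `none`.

none

Vacating (2,0). Empty cells in order:
  (1,0): 1/4 same-type → still unsatisfied.
  (3,1): 2/6 same-type → still unsatisfied.
  (4,2): 2/4 same-type → still unsatisfied.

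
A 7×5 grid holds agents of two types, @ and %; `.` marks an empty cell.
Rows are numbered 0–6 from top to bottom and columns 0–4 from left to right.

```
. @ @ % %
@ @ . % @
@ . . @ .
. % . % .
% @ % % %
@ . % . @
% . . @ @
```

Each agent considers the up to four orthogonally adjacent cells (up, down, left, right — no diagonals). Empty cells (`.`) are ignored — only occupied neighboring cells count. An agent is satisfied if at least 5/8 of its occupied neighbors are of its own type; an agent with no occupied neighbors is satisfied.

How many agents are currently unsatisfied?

Row 0: (0,1)@ 2/2 ok · (0,2)@ 1/2 unhappy · (0,3)% 2/3 ok · (0,4)% 1/2 unhappy
Row 1: (1,0)@ 2/2 ok · (1,1)@ 2/2 ok · (1,3)% 1/3 unhappy · (1,4)@ 0/2 unhappy
Row 2: (2,0)@ 1/1 ok · (2,3)@ 0/2 unhappy
Row 3: (3,1)% 0/1 unhappy · (3,3)% 1/2 unhappy
Row 4: (4,0)% 0/2 unhappy · (4,1)@ 0/3 unhappy · (4,2)% 2/3 ok · (4,3)% 3/3 ok · (4,4)% 1/2 unhappy
Row 5: (5,0)@ 0/2 unhappy · (5,2)% 1/1 ok · (5,4)@ 1/2 unhappy
Row 6: (6,0)% 0/1 unhappy · (6,3)@ 1/1 ok · (6,4)@ 2/2 ok
Unsatisfied: (0,2), (0,4), (1,3), (1,4), (2,3), (3,1), (3,3), (4,0), (4,1), (4,4), (5,0), (5,4), (6,0) — 13 in total.

13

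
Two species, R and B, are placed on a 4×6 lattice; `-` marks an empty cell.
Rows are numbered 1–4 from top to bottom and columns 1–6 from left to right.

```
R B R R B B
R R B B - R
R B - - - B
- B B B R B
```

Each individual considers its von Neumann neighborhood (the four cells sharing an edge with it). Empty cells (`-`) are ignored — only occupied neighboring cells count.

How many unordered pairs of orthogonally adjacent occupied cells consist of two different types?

13

Scan each occupied cell's neighbors to the right and below so each pair is counted once.
From row 1: 7 unlike of 10 pairs (running 7/10).
From row 2: 3 unlike of 6 pairs (running 10/16).
From row 3: 1 unlike of 3 pairs (running 11/19).
From row 4: 2 unlike of 4 pairs (running 13/23).
Total adjacent occupied pairs: 23; unlike-type pairs: 13.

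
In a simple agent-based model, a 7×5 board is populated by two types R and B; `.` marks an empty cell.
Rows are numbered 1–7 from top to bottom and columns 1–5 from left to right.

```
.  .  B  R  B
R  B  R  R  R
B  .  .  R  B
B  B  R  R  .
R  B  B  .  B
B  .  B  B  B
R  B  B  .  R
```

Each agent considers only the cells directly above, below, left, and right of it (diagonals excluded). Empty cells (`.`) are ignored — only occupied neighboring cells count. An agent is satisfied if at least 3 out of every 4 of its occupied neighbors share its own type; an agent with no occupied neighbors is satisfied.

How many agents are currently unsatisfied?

21

Row 1: (1,3)B 0/2 not · (1,4)R 1/3 not · (1,5)B 0/2 not
Row 2: (2,1)R 0/2 not · (2,2)B 0/2 not · (2,3)R 1/3 not · (2,4)R 4/4 satisfied · (2,5)R 1/3 not
Row 3: (3,1)B 1/2 not · (3,4)R 2/3 not · (3,5)B 0/2 not
Row 4: (4,1)B 2/3 not · (4,2)B 2/3 not · (4,3)R 1/3 not · (4,4)R 2/2 satisfied
Row 5: (5,1)R 0/3 not · (5,2)B 2/3 not · (5,3)B 2/3 not · (5,5)B 1/1 satisfied
Row 6: (6,1)B 0/2 not · (6,3)B 3/3 satisfied · (6,4)B 2/2 satisfied · (6,5)B 2/3 not
Row 7: (7,1)R 0/2 not · (7,2)B 1/2 not · (7,3)B 2/2 satisfied · (7,5)R 0/1 not
Unsatisfied: (1,3), (1,4), (1,5), (2,1), (2,2), (2,3), (2,5), (3,1), (3,4), (3,5), (4,1), (4,2), (4,3), (5,1), (5,2), (5,3), (6,1), (6,5), (7,1), (7,2), (7,5) — 21 in total.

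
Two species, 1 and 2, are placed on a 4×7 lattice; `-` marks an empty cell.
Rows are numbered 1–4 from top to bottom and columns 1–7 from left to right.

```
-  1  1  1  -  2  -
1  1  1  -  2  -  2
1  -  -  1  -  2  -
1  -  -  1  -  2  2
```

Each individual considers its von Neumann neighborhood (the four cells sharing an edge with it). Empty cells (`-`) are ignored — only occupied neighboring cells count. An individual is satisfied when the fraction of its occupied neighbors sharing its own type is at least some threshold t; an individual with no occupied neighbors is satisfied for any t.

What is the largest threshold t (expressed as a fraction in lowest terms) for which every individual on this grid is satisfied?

Row 1: (1,2)1 2/2 · (1,3)1 3/3 · (1,4)1 1/1 · (1,6)2 — no occupied neighbors
Row 2: (2,1)1 2/2 · (2,2)1 3/3 · (2,3)1 2/2 · (2,5)2 — no occupied neighbors · (2,7)2 — no occupied neighbors
Row 3: (3,1)1 2/2 · (3,4)1 1/1 · (3,6)2 1/1
Row 4: (4,1)1 1/1 · (4,4)1 1/1 · (4,6)2 2/2 · (4,7)2 1/1
The smallest same-type fraction is 2/2 at (1,2), which reduces to 1/1. Any threshold above that leaves this individual unsatisfied.

1/1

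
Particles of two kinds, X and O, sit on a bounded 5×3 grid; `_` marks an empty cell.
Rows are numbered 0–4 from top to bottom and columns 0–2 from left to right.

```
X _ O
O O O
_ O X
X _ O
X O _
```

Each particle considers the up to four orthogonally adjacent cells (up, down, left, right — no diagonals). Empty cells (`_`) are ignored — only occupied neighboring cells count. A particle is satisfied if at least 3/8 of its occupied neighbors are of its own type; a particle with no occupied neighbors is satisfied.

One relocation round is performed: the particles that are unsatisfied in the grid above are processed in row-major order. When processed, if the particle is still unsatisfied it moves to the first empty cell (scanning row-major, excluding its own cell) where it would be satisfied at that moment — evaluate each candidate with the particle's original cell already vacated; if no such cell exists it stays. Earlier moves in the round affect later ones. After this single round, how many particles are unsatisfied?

Initially unsatisfied (in order): (0,0), (2,2), (3,2), (4,1).
  (0,0): no empty cell satisfies it; stays.
  (2,2): no empty cell satisfies it; stays.
  (3,2) → (0,1).
  (4,1) → (2,0).
Resulting grid:
X O O
O O O
O O X
X _ _
X _ _
Unsatisfied now: (0,0), (2,2).

2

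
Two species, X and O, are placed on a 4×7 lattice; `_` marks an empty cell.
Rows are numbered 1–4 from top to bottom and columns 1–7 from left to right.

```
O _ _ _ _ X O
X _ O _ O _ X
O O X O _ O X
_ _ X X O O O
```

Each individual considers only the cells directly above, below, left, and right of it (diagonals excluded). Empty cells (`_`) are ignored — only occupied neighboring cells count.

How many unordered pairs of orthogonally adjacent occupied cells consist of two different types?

11

Scan each occupied cell's neighbors to the right and below so each pair is counted once.
From row 1: 3 unlike of 3 pairs (running 3/3).
From row 2: 2 unlike of 3 pairs (running 5/6).
From row 3: 5 unlike of 8 pairs (running 10/14).
From row 4: 1 unlike of 4 pairs (running 11/18).
Total adjacent occupied pairs: 18; unlike-type pairs: 11.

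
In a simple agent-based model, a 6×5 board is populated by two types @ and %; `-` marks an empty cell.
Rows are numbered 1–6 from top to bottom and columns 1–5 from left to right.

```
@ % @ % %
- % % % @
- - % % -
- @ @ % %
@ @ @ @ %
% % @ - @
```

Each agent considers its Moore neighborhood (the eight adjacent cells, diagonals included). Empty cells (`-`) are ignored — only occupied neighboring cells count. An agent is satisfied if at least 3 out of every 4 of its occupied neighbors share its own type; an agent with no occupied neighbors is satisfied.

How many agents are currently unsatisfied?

20

Row 1: (1,1)@ 0/2 ✗ · (1,2)% 2/4 ✗ · (1,3)@ 0/5 ✗ · (1,4)% 3/5 ✗ · (1,5)% 2/3 ✗
Row 2: (2,2)% 3/5 ✗ · (2,3)% 6/7 ✓ · (2,4)% 5/7 ✗ · (2,5)@ 0/4 ✗
Row 3: (3,3)% 5/7 ✗ · (3,4)% 5/7 ✗
Row 4: (4,2)@ 4/5 ✓ · (4,3)@ 4/7 ✗ · (4,4)% 4/7 ✗ · (4,5)% 3/4 ✓
Row 5: (5,1)@ 2/4 ✗ · (5,2)@ 5/7 ✗ · (5,3)@ 5/7 ✗ · (5,4)@ 4/7 ✗ · (5,5)% 2/4 ✗
Row 6: (6,1)% 1/3 ✗ · (6,2)% 1/5 ✗ · (6,3)@ 3/4 ✓ · (6,5)@ 1/2 ✗
Unsatisfied: (1,1), (1,2), (1,3), (1,4), (1,5), (2,2), (2,4), (2,5), (3,3), (3,4), (4,3), (4,4), (5,1), (5,2), (5,3), (5,4), (5,5), (6,1), (6,2), (6,5) — 20 in total.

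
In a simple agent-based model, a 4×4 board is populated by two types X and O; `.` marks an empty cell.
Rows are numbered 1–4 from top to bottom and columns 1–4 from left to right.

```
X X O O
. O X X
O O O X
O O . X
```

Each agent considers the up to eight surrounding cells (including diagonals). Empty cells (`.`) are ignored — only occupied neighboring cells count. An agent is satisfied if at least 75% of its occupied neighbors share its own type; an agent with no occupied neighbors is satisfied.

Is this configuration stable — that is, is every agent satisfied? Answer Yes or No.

No

(1,1)X 1/2 ✗
(1,2)X 2/4 ✗
(1,3)O 2/5 ✗
(1,4)O 1/3 ✗
(2,2)O 4/7 ✗
(2,3)X 3/8 ✗
(2,4)X 2/5 ✗
(3,1)O 4/4 ✓
(3,2)O 5/6 ✓
(3,3)O 3/7 ✗
(3,4)X 3/4 ✓
(4,1)O 3/3 ✓
(4,2)O 4/4 ✓
(4,4)X 1/2 ✗
For instance (1,1) has only 1/2 same-type neighbors, below 3/4.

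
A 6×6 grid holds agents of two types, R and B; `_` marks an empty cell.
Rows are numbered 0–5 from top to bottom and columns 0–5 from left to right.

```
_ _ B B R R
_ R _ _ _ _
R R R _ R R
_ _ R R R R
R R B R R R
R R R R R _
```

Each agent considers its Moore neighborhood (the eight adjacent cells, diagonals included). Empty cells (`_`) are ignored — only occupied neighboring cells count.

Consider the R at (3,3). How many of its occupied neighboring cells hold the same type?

Occupied neighbors of (3,3): (2,2)=R, (2,4)=R, (3,2)=R, (3,4)=R, (4,2)=B, (4,3)=R, (4,4)=R.
Same type (R): 6 of 7.

6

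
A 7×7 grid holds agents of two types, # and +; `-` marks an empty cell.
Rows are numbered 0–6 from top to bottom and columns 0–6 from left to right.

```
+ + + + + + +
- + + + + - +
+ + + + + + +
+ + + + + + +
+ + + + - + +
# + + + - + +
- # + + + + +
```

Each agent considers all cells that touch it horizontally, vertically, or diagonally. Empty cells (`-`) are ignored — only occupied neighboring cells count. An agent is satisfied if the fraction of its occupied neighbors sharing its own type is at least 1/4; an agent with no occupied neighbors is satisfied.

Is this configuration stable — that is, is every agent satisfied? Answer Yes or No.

(0,0)+ 2/2 ok
(0,1)+ 4/4 ok
(0,2)+ 5/5 ok
(0,3)+ 5/5 ok
(0,4)+ 4/4 ok
(0,5)+ 4/4 ok
(0,6)+ 2/2 ok
(1,1)+ 7/7 ok
(1,2)+ 8/8 ok
(1,3)+ 8/8 ok
(1,4)+ 7/7 ok
(1,6)+ 4/4 ok
(2,0)+ 4/4 ok
(2,1)+ 7/7 ok
(2,2)+ 8/8 ok
(2,3)+ 8/8 ok
(2,4)+ 7/7 ok
(2,5)+ 7/7 ok
(2,6)+ 4/4 ok
(3,0)+ 5/5 ok
(3,1)+ 8/8 ok
(3,2)+ 8/8 ok
(3,3)+ 7/7 ok
(3,4)+ 7/7 ok
(3,5)+ 7/7 ok
(3,6)+ 5/5 ok
(4,0)+ 4/5 ok
(4,1)+ 7/8 ok
(4,2)+ 8/8 ok
(4,3)+ 6/6 ok
(4,5)+ 6/6 ok
(4,6)+ 5/5 ok
(5,0)# 1/4 ok
(5,1)+ 5/7 ok
(5,2)+ 7/8 ok
(5,3)+ 6/6 ok
(5,5)+ 6/6 ok
(5,6)+ 5/5 ok
(6,1)# 1/4 ok
(6,2)+ 4/5 ok
(6,3)+ 4/4 ok
(6,4)+ 4/4 ok
(6,5)+ 4/4 ok
(6,6)+ 3/3 ok
All meet the threshold, so the configuration is stable.

Yes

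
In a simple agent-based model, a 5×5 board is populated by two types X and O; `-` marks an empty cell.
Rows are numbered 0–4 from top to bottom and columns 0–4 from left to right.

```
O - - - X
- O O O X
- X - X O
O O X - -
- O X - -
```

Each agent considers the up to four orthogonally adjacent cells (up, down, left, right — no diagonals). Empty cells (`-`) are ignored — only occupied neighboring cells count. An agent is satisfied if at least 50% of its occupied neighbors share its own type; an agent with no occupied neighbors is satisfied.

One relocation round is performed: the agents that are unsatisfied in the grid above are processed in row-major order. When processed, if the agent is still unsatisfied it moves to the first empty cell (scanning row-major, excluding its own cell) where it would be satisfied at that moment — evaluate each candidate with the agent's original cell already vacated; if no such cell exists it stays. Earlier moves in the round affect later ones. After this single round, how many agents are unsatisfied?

0

Initially unsatisfied (in order): (1,3), (1,4), (2,1), (2,3), (2,4).
  (1,3) → (0,1).
  (1,4): now satisfied by earlier moves; stays.
  (2,1) → (0,3).
  (2,3) → (1,3).
  (2,4) → (0,2).
Resulting grid:
O O O X X
- O O X X
- - - - -
O O X - -
- O X - -
All satisfied now.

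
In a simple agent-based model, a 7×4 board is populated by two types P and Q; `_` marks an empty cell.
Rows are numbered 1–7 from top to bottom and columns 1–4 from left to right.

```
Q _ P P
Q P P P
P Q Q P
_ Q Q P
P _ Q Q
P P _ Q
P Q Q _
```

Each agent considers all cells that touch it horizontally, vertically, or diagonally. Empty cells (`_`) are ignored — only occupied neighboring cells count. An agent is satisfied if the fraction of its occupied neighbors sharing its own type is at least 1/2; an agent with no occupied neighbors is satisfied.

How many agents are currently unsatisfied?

5

(1,1)Q 1/2 satisfied
(1,3)P 4/4 satisfied
(1,4)P 3/3 satisfied
(2,1)Q 2/4 satisfied
(2,2)P 3/7 not
(2,3)P 5/7 satisfied
(2,4)P 4/5 satisfied
(3,1)P 1/4 not
(3,2)Q 4/7 satisfied
(3,3)Q 3/8 not
(3,4)P 3/5 satisfied
(4,2)Q 4/6 satisfied
(4,3)Q 5/7 satisfied
(4,4)P 1/5 not
(5,1)P 2/3 satisfied
(5,3)Q 4/6 satisfied
(5,4)Q 3/4 satisfied
(6,1)P 3/4 satisfied
(6,2)P 3/6 satisfied
(6,4)Q 3/3 satisfied
(7,1)P 2/3 satisfied
(7,2)Q 1/4 not
(7,3)Q 2/3 satisfied
Unsatisfied: (2,2), (3,1), (3,3), (4,4), (7,2) — 5 in total.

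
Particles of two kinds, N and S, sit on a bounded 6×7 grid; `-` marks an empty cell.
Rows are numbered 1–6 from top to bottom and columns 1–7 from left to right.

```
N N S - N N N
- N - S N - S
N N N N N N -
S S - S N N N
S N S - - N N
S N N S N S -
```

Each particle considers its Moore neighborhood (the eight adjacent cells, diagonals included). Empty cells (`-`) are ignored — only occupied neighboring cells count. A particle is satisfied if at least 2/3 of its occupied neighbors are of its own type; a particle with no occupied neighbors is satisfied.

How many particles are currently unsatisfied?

Row 1: (1,1)N 2/2 ok · (1,2)N 2/3 ok · (1,3)S 1/3 unhappy · (1,5)N 2/3 ok · (1,6)N 3/4 ok · (1,7)N 1/2 unhappy
Row 2: (2,2)N 5/6 ok · (2,4)S 1/6 unhappy · (2,5)N 5/6 ok · (2,7)S 0/3 unhappy
Row 3: (3,1)N 2/4 unhappy · (3,2)N 3/5 unhappy · (3,3)N 3/6 unhappy · (3,4)N 4/6 ok · (3,5)N 5/7 ok · (3,6)N 5/6 ok
Row 4: (4,1)S 2/5 unhappy · (4,2)S 3/7 unhappy · (4,4)S 1/5 unhappy · (4,5)N 5/6 ok · (4,6)N 6/6 ok · (4,7)N 4/4 ok
Row 5: (5,1)S 3/5 unhappy · (5,2)N 2/7 unhappy · (5,3)S 3/6 unhappy · (5,6)N 5/6 ok · (5,7)N 3/4 ok
Row 6: (6,1)S 1/3 unhappy · (6,2)N 2/5 unhappy · (6,3)N 2/4 unhappy · (6,4)S 1/3 unhappy · (6,5)N 1/3 unhappy · (6,6)S 0/3 unhappy
Unsatisfied: (1,3), (1,7), (2,4), (2,7), (3,1), (3,2), (3,3), (4,1), (4,2), (4,4), (5,1), (5,2), (5,3), (6,1), (6,2), (6,3), (6,4), (6,5), (6,6) — 19 in total.

19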